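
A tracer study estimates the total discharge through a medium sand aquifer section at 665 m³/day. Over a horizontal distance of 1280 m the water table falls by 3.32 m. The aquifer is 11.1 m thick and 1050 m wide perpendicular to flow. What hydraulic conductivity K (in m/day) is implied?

Cross-sectional area A = 1050 × 11.1 = 11655 m².
Hydraulic gradient i = Δh / L = 3.32 / 1280 = 0.002594.
From Q = K·A·i, K = Q / (A·i) = 665 / (11655 × 0.002594) = 22.00 m/day.

22.0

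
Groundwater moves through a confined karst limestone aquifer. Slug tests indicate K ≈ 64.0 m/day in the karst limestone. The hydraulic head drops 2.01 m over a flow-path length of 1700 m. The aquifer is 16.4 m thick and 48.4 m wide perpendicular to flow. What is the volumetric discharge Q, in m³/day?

Cross-sectional area A = 48.4 × 16.4 = 793.8 m².
Hydraulic gradient i = Δh / L = 2.01 / 1700 = 0.001182.
Darcy's law: Q = K · A · i = 64.00 × 793.8 × 0.001182 = 60.06 m³/day.

60.1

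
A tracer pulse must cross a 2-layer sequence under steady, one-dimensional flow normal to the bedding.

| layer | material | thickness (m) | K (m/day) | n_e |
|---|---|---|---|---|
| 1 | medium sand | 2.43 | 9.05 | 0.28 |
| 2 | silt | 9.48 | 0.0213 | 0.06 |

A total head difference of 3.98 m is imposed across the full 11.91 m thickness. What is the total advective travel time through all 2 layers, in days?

With flow normal to the layers, continuity requires the same specific discharge q through every layer.
Σ(b_i/K_i) = 2.43/9.05 + 9.48/0.0213 = 445.3 d.
q = Δh / Σ(b_i/K_i) = 3.98 / 445.3 = 0.008937 m/day.
In each layer the seepage velocity is v_i = q/n_i, so the layer transit time is t_i = b_i·n_i / q:
  layer 1 (medium sand): t_1 = 2.43 × 0.28 / 0.008937 = 76.13 d
  layer 2 (silt): t_2 = 9.48 × 0.06 / 0.008937 = 63.65 d
Total t = Σ t_i = 139.8 days.

140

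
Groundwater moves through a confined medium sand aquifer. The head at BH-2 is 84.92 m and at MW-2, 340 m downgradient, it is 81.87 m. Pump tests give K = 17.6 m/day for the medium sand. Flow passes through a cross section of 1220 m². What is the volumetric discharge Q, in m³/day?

Hydraulic gradient i = (84.92 − 81.87) / 340 = 3.05 / 340 = 0.008971.
Darcy's law: Q = K · A · i = 17.60 × 1220 × 0.008971 = 192.6 m³/day.

193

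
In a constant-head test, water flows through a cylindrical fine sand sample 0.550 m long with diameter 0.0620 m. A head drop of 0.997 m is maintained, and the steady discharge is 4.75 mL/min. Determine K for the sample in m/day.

Cross-sectional area A = π·(d/2)² = π × (0.0620/2)² = 0.003019 m².
Convert discharge: 4.75 mL/min = 7.917e-08 m³/s.
Darcy's law rearranged: K = Q·L / (A·Δh) = 7.917e-08 × 0.550 / (0.003019 × 0.997) = 1.447e-05 m/s = 1.250 m/day.

1.25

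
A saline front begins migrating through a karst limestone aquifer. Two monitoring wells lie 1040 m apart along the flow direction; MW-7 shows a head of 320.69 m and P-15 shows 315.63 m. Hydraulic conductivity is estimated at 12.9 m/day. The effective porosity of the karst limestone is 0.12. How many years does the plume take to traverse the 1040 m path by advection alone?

Hydraulic gradient i = (320.69 − 315.63) / 1040 = 5.06 / 1040 = 0.004865.
Darcy flux q = K · i = 12.90 × 0.004865 = 0.06276 m/day.
Seepage velocity v = q / n_e = 0.06276 / 0.12 = 0.5230 m/day.
Travel time t = L / v = 1040 / 0.5230 = 1988 days = 5.444 years.

5.44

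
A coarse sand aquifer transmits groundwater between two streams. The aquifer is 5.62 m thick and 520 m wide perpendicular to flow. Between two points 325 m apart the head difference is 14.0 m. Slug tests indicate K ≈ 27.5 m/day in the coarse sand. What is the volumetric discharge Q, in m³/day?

3460

Cross-sectional area A = 520 × 5.62 = 2922 m².
Hydraulic gradient i = Δh / L = 14.0 / 325 = 0.04308.
Darcy's law: Q = K · A · i = 27.50 × 2922 × 0.04308 = 3462 m³/day.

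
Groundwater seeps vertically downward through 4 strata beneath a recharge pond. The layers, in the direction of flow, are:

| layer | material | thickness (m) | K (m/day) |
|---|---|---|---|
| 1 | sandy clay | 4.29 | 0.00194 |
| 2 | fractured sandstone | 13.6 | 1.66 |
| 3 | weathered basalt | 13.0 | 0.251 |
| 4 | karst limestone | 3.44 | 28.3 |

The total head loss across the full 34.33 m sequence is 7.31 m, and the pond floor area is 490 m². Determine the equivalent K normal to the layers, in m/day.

Flow is perpendicular to layering, so the layers act in series and the equivalent K is the thickness-weighted harmonic mean.
Total thickness L = 4.29 + 13.6 + 13.0 + 3.44 = 34.33 m.
Σ(b_i/K_i) = 4.29/0.00194 + 13.6/1.66 + 13.0/0.251 + 3.44/28.3 = 2271 d.
K_eq = L / Σ(b_i/K_i) = 34.33 / 2271 = 0.01511 m/day.

0.0151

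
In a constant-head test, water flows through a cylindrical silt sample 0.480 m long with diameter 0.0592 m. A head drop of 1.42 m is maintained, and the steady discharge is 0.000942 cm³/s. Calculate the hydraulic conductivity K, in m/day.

Cross-sectional area A = π·(d/2)² = π × (0.0592/2)² = 0.002753 m².
Convert discharge: 0.000942 cm³/s = 9.420e-10 m³/s.
Darcy's law rearranged: K = Q·L / (A·Δh) = 9.420e-10 × 0.480 / (0.002753 × 1.42) = 1.157e-07 m/s = 0.009995 m/day.

0.0100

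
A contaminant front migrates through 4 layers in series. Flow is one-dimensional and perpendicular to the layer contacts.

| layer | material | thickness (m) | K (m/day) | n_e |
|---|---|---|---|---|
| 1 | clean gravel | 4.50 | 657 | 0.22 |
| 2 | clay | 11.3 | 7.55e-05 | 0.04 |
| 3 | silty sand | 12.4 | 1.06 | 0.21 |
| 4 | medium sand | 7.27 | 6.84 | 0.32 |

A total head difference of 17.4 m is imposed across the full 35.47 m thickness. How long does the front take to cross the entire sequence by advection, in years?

150

With flow normal to the layers, continuity requires the same specific discharge q through every layer.
Σ(b_i/K_i) = 4.50/657 + 11.3/7.55e-05 + 12.4/1.06 + 7.27/6.84 = 1.497e+05 d.
q = Δh / Σ(b_i/K_i) = 17.4 / 1.497e+05 = 0.0001162 m/day.
In each layer the seepage velocity is v_i = q/n_i, so the layer transit time is t_i = b_i·n_i / q:
  layer 1 (clean gravel): t_1 = 4.50 × 0.22 / 0.0001162 = 8516 d
  layer 2 (clay): t_2 = 11.3 × 0.04 / 0.0001162 = 3888 d
  layer 3 (silty sand): t_3 = 12.4 × 0.21 / 0.0001162 = 22401 d
  layer 4 (medium sand): t_4 = 7.27 × 0.32 / 0.0001162 = 20013 d
Total t = Σ t_i = 54818 days = 150.1 years.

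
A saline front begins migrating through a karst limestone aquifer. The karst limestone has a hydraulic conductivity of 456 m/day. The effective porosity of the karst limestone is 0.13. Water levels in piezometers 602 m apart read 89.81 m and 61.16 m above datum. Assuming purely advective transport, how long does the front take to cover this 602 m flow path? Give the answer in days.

3.61

Hydraulic gradient i = (89.81 − 61.16) / 602 = 28.65 / 602 = 0.04759.
Darcy flux q = K · i = 456.0 × 0.04759 = 21.70 m/day.
Seepage velocity v = q / n_e = 21.70 / 0.13 = 166.9 m/day.
Travel time t = L / v = 602 / 166.9 = 3.606 days.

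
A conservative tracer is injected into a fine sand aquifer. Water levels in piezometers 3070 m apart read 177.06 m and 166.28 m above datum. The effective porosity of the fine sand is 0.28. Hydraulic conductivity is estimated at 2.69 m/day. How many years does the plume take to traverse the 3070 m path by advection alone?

Hydraulic gradient i = (177.06 − 166.28) / 3070 = 10.78 / 3070 = 0.003511.
Darcy flux q = K · i = 2.690 × 0.003511 = 0.009446 m/day.
Seepage velocity v = q / n_e = 0.009446 / 0.28 = 0.03373 m/day.
Travel time t = L / v = 3070 / 0.03373 = 91005 days = 249.2 years.

249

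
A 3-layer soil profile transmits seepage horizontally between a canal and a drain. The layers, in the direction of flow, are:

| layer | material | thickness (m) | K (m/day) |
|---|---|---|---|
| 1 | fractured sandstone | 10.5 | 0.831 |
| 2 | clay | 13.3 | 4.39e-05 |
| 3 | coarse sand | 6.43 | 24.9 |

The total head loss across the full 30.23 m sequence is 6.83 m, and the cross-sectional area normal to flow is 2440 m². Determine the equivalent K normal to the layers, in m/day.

Flow is perpendicular to layering, so the layers act in series and the equivalent K is the thickness-weighted harmonic mean.
Total thickness L = 10.5 + 13.3 + 6.43 = 30.23 m.
Σ(b_i/K_i) = 10.5/0.831 + 13.3/4.39e-05 + 6.43/24.9 = 3.030e+05 d.
K_eq = L / Σ(b_i/K_i) = 30.23 / 3.030e+05 = 9.978e-05 m/day.

9.98e-05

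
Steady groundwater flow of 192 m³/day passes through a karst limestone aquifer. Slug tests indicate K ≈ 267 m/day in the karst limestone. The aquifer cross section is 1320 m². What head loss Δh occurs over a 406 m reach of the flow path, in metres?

0.221

From Q = K·A·i, i = Q / (K·A) = 192 / (267.0 × 1320) = 0.0005448.
Head loss Δh = i · L = 0.0005448 × 406 = 0.2212 m.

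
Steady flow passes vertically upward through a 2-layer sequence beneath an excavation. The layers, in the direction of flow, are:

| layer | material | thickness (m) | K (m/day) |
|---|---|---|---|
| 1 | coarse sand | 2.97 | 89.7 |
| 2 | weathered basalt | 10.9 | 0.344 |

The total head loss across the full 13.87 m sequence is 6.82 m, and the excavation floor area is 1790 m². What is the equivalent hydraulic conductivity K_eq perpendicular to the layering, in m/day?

Flow is perpendicular to layering, so the layers act in series and the equivalent K is the thickness-weighted harmonic mean.
Total thickness L = 2.97 + 10.9 = 13.87 m.
Σ(b_i/K_i) = 2.97/89.7 + 10.9/0.344 = 31.72 d.
K_eq = L / Σ(b_i/K_i) = 13.87 / 31.72 = 0.4373 m/day.

0.437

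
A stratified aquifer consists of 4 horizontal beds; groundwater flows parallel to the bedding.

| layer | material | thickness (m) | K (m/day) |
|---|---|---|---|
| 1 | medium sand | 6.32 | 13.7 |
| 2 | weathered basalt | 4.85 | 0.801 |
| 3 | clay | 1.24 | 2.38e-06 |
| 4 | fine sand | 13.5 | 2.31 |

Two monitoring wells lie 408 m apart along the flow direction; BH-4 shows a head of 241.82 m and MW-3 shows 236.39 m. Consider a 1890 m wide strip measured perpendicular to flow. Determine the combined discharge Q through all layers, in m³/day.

Flow is parallel to layering, so each bed carries its own Darcy discharge and the transmissivities add.
Σ(K_i·b_i) = 13.7×6.32 + 0.801×4.85 + 2.38e-06×1.24 + 2.31×13.5 = 121.7 m²/day.
Hydraulic gradient i = (241.82 − 236.39) / 408 = 5.43 / 408 = 0.01331.
Q = Σ(K_i·b_i) · W · i = 121.7 × 1890 × 0.01331 = 3060 m³/day.

3060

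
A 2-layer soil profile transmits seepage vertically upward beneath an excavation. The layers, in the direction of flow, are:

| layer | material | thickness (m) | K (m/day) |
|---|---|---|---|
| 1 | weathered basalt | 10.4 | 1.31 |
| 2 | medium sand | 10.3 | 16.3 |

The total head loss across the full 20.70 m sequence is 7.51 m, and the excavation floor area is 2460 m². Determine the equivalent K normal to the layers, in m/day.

Flow is perpendicular to layering, so the layers act in series and the equivalent K is the thickness-weighted harmonic mean.
Total thickness L = 10.4 + 10.3 = 20.70 m.
Σ(b_i/K_i) = 10.4/1.31 + 10.3/16.3 = 8.571 d.
K_eq = L / Σ(b_i/K_i) = 20.70 / 8.571 = 2.415 m/day.

2.42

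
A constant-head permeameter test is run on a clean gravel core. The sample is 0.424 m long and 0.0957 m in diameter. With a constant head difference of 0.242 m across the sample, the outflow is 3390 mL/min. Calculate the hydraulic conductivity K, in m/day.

Cross-sectional area A = π·(d/2)² = π × (0.0957/2)² = 0.007193 m².
Convert discharge: 3390 mL/min = 5.650e-05 m³/s.
Darcy's law rearranged: K = Q·L / (A·Δh) = 5.650e-05 × 0.424 / (0.007193 × 0.242) = 0.01376 m/s = 1189 m/day.

1190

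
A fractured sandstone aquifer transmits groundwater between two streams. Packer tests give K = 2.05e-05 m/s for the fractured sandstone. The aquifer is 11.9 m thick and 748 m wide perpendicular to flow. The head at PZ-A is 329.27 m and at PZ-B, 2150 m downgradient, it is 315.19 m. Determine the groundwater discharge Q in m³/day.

103

Convert K: 2.05e-05 m/s × 86400 = 1.771 m/day.
Cross-sectional area A = 748 × 11.9 = 8901 m².
Hydraulic gradient i = (329.27 − 315.19) / 2150 = 14.08 / 2150 = 0.006549.
Darcy's law: Q = K · A · i = 1.771 × 8901 × 0.006549 = 103.2 m³/day.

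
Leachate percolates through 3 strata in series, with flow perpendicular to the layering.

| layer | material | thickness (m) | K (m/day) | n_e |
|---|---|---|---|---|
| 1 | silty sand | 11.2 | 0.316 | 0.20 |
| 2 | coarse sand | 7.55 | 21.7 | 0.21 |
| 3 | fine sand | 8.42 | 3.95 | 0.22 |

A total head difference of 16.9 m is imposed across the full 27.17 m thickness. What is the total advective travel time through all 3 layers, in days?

12.7

With flow normal to the layers, continuity requires the same specific discharge q through every layer.
Σ(b_i/K_i) = 11.2/0.316 + 7.55/21.7 + 8.42/3.95 = 37.92 d.
q = Δh / Σ(b_i/K_i) = 16.9 / 37.92 = 0.4456 m/day.
In each layer the seepage velocity is v_i = q/n_i, so the layer transit time is t_i = b_i·n_i / q:
  layer 1 (silty sand): t_1 = 11.2 × 0.20 / 0.4456 = 5.026 d
  layer 2 (coarse sand): t_2 = 7.55 × 0.21 / 0.4456 = 3.558 d
  layer 3 (fine sand): t_3 = 8.42 × 0.22 / 0.4456 = 4.157 d
Total t = Σ t_i = 12.74 days.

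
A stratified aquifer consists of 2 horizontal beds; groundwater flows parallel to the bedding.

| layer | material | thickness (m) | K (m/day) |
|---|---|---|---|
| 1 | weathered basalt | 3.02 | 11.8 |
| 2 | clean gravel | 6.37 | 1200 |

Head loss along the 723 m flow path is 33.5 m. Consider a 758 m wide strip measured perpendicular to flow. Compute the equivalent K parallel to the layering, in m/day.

Flow is parallel to layering, so each bed carries its own Darcy discharge and the transmissivities add.
Σ(K_i·b_i) = 11.8×3.02 + 1200×6.37 = 7680 m²/day.
Total thickness b = 9.390 m, so K_eq = Σ(K_i·b_i)/b = 817.9 m/day.

818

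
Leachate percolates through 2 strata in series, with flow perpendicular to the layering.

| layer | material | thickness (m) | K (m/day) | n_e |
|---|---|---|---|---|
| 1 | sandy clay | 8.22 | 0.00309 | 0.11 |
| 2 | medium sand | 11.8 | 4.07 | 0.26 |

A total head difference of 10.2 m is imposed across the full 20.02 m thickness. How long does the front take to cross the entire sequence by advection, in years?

2.84

With flow normal to the layers, continuity requires the same specific discharge q through every layer.
Σ(b_i/K_i) = 8.22/0.00309 + 11.8/4.07 = 2663 d.
q = Δh / Σ(b_i/K_i) = 10.2 / 2663 = 0.003830 m/day.
In each layer the seepage velocity is v_i = q/n_i, so the layer transit time is t_i = b_i·n_i / q:
  layer 1 (sandy clay): t_1 = 8.22 × 0.11 / 0.003830 = 236.1 d
  layer 2 (medium sand): t_2 = 11.8 × 0.26 / 0.003830 = 801.0 d
Total t = Σ t_i = 1037 days = 2.839 years.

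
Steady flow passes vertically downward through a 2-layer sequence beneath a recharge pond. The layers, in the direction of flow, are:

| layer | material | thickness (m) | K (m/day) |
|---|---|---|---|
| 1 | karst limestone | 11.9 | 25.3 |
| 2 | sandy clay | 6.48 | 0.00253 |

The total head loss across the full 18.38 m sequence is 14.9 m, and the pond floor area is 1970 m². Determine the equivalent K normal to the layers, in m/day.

0.00717

Flow is perpendicular to layering, so the layers act in series and the equivalent K is the thickness-weighted harmonic mean.
Total thickness L = 11.9 + 6.48 = 18.38 m.
Σ(b_i/K_i) = 11.9/25.3 + 6.48/0.00253 = 2562 d.
K_eq = L / Σ(b_i/K_i) = 18.38 / 2562 = 0.007175 m/day.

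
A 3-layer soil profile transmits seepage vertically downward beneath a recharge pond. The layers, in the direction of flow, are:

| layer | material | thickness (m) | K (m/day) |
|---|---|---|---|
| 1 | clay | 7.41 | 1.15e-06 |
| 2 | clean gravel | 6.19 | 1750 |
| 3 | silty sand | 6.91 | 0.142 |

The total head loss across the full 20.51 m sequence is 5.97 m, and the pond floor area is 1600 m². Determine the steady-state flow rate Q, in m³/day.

0.00148

Flow is perpendicular to layering, so the layers act in series and the equivalent K is the thickness-weighted harmonic mean.
Total thickness L = 7.41 + 6.19 + 6.91 = 20.51 m.
Σ(b_i/K_i) = 7.41/1.15e-06 + 6.19/1750 + 6.91/0.142 = 6.444e+06 d.
K_eq = L / Σ(b_i/K_i) = 20.51 / 6.444e+06 = 3.183e-06 m/day.
Q = K_eq · A · (Δh/L) = 3.183e-06 × 1600 × (5.97/20.51) = 0.001482 m³/day.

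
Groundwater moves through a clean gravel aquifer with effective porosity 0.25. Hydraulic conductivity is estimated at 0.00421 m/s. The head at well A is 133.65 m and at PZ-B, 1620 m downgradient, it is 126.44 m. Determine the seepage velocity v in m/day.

6.48

Convert K: 0.00421 m/s × 86400 = 363.7 m/day.
Hydraulic gradient i = (133.65 − 126.44) / 1620 = 7.21 / 1620 = 0.004451.
Darcy flux q = K · i = 363.7 × 0.004451 = 1.619 m/day.
Seepage velocity v = q / n_e = 1.619 / 0.25 = 6.476 m/day.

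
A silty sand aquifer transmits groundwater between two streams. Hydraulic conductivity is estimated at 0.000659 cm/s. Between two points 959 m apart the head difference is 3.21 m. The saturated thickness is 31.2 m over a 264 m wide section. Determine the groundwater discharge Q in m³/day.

Convert K: 0.000659 cm/s × 864 = 0.5694 m/day.
Cross-sectional area A = 264 × 31.2 = 8237 m².
Hydraulic gradient i = Δh / L = 3.21 / 959 = 0.003347.
Darcy's law: Q = K · A · i = 0.5694 × 8237 × 0.003347 = 15.70 m³/day.

15.7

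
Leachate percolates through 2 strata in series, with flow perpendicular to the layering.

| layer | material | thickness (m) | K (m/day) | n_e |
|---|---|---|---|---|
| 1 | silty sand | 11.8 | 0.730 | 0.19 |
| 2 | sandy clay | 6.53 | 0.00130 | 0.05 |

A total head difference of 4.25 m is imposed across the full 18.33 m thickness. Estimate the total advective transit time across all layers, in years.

8.34

With flow normal to the layers, continuity requires the same specific discharge q through every layer.
Σ(b_i/K_i) = 11.8/0.730 + 6.53/0.00130 = 5039 d.
q = Δh / Σ(b_i/K_i) = 4.25 / 5039 = 0.0008434 m/day.
In each layer the seepage velocity is v_i = q/n_i, so the layer transit time is t_i = b_i·n_i / q:
  layer 1 (silty sand): t_1 = 11.8 × 0.19 / 0.0008434 = 2658 d
  layer 2 (sandy clay): t_2 = 6.53 × 0.05 / 0.0008434 = 387.1 d
Total t = Σ t_i = 3045 days = 8.338 years.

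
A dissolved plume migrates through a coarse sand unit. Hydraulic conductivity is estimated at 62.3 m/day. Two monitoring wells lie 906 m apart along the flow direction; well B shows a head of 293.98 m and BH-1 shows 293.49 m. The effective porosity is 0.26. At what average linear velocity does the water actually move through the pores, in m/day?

Hydraulic gradient i = (293.98 − 293.49) / 906 = 0.49 / 906 = 0.0005408.
Darcy flux q = K · i = 62.30 × 0.0005408 = 0.03369 m/day.
Seepage velocity v = q / n_e = 0.03369 / 0.26 = 0.1296 m/day.

0.130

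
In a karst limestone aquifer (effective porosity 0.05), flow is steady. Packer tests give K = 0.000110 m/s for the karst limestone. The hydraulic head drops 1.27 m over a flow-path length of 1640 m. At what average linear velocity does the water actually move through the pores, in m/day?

Convert K: 0.000110 m/s × 86400 = 9.504 m/day.
Hydraulic gradient i = Δh / L = 1.27 / 1640 = 0.0007744.
Darcy flux q = K · i = 9.504 × 0.0007744 = 0.007360 m/day.
Seepage velocity v = q / n_e = 0.007360 / 0.05 = 0.1472 m/day.

0.147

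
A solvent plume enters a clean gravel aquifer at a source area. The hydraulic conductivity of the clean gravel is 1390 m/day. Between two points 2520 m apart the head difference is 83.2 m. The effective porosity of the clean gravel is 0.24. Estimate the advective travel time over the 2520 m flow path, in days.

13.2

Hydraulic gradient i = Δh / L = 83.2 / 2520 = 0.03302.
Darcy flux q = K · i = 1390 × 0.03302 = 45.89 m/day.
Seepage velocity v = q / n_e = 45.89 / 0.24 = 191.2 m/day.
Travel time t = L / v = 2520 / 191.2 = 13.18 days.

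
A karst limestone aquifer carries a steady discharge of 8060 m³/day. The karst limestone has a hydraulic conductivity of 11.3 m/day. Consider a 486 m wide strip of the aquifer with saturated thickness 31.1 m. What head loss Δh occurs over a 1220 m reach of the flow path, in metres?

57.6

Cross-sectional area A = 486 × 31.1 = 15115 m².
From Q = K·A·i, i = Q / (K·A) = 8060 / (11.30 × 15115) = 0.04719.
Head loss Δh = i · L = 0.04719 × 1220 = 57.57 m.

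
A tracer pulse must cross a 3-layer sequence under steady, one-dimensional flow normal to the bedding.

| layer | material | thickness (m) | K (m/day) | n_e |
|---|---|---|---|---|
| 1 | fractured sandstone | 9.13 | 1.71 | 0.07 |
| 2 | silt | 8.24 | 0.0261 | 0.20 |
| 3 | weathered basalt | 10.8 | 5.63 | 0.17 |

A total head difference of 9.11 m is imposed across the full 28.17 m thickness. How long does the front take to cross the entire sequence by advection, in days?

With flow normal to the layers, continuity requires the same specific discharge q through every layer.
Σ(b_i/K_i) = 9.13/1.71 + 8.24/0.0261 + 10.8/5.63 = 323.0 d.
q = Δh / Σ(b_i/K_i) = 9.11 / 323.0 = 0.02821 m/day.
In each layer the seepage velocity is v_i = q/n_i, so the layer transit time is t_i = b_i·n_i / q:
  layer 1 (fractured sandstone): t_1 = 9.13 × 0.07 / 0.02821 = 22.66 d
  layer 2 (silt): t_2 = 8.24 × 0.20 / 0.02821 = 58.42 d
  layer 3 (weathered basalt): t_3 = 10.8 × 0.17 / 0.02821 = 65.09 d
Total t = Σ t_i = 146.2 days.

146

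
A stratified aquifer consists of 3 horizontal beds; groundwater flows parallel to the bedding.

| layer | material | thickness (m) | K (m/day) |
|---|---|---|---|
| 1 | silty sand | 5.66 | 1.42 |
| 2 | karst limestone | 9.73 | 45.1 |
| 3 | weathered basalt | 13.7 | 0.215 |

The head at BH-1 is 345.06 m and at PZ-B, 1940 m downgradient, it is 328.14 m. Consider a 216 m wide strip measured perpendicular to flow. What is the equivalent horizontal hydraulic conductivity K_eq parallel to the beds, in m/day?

Flow is parallel to layering, so each bed carries its own Darcy discharge and the transmissivities add.
Σ(K_i·b_i) = 1.42×5.66 + 45.1×9.73 + 0.215×13.7 = 449.8 m²/day.
Total thickness b = 29.09 m, so K_eq = Σ(K_i·b_i)/b = 15.46 m/day.

15.5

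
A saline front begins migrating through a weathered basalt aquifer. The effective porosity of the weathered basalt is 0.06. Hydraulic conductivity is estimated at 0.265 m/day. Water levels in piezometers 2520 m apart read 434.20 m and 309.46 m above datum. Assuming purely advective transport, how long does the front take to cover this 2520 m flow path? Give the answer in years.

Hydraulic gradient i = (434.20 − 309.46) / 2520 = 124.74 / 2520 = 0.04950.
Darcy flux q = K · i = 0.2650 × 0.04950 = 0.01312 m/day.
Seepage velocity v = q / n_e = 0.01312 / 0.06 = 0.2186 m/day.
Travel time t = L / v = 2520 / 0.2186 = 11527 days = 31.56 years.

31.6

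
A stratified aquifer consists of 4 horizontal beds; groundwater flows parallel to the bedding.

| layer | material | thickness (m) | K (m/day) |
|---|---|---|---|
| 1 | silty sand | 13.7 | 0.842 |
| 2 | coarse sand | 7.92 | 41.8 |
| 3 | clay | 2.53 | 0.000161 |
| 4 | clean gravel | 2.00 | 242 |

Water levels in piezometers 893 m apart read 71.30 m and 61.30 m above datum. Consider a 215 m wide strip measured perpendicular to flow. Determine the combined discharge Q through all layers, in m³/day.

Flow is parallel to layering, so each bed carries its own Darcy discharge and the transmissivities add.
Σ(K_i·b_i) = 0.842×13.7 + 41.8×7.92 + 0.000161×2.53 + 242×2.00 = 826.6 m²/day.
Hydraulic gradient i = (71.30 − 61.30) / 893 = 10 / 893 = 0.01120.
Q = Σ(K_i·b_i) · W · i = 826.6 × 215 × 0.01120 = 1990 m³/day.

1990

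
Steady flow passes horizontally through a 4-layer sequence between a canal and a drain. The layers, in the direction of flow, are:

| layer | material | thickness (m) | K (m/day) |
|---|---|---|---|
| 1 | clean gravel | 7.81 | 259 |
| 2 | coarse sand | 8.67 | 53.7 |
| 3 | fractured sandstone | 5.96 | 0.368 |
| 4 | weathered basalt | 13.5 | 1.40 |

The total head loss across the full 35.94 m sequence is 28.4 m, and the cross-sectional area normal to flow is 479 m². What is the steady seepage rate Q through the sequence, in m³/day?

523

Flow is perpendicular to layering, so the layers act in series and the equivalent K is the thickness-weighted harmonic mean.
Total thickness L = 7.81 + 8.67 + 5.96 + 13.5 = 35.94 m.
Σ(b_i/K_i) = 7.81/259 + 8.67/53.7 + 5.96/0.368 + 13.5/1.40 = 26.03 d.
K_eq = L / Σ(b_i/K_i) = 35.94 / 26.03 = 1.381 m/day.
Q = K_eq · A · (Δh/L) = 1.381 × 479 × (28.4/35.94) = 522.6 m³/day.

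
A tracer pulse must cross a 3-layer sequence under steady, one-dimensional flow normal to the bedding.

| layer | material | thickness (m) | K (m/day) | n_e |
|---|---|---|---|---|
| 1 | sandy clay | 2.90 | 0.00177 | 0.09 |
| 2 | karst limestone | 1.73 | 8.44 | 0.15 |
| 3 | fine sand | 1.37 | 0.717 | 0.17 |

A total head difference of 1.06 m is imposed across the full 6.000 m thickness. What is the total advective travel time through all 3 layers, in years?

With flow normal to the layers, continuity requires the same specific discharge q through every layer.
Σ(b_i/K_i) = 2.90/0.00177 + 1.73/8.44 + 1.37/0.717 = 1641 d.
q = Δh / Σ(b_i/K_i) = 1.06 / 1641 = 0.0006461 m/day.
In each layer the seepage velocity is v_i = q/n_i, so the layer transit time is t_i = b_i·n_i / q:
  layer 1 (sandy clay): t_1 = 2.90 × 0.09 / 0.0006461 = 403.9 d
  layer 2 (karst limestone): t_2 = 1.73 × 0.15 / 0.0006461 = 401.6 d
  layer 3 (fine sand): t_3 = 1.37 × 0.17 / 0.0006461 = 360.5 d
Total t = Σ t_i = 1166 days = 3.192 years.

3.19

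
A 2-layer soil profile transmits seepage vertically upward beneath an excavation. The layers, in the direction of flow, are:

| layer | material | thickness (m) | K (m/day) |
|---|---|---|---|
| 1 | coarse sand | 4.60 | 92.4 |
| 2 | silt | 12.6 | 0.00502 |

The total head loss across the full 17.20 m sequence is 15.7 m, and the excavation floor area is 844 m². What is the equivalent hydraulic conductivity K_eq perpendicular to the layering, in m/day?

Flow is perpendicular to layering, so the layers act in series and the equivalent K is the thickness-weighted harmonic mean.
Total thickness L = 4.60 + 12.6 = 17.20 m.
Σ(b_i/K_i) = 4.60/92.4 + 12.6/0.00502 = 2510 d.
K_eq = L / Σ(b_i/K_i) = 17.20 / 2510 = 0.006853 m/day.

0.00685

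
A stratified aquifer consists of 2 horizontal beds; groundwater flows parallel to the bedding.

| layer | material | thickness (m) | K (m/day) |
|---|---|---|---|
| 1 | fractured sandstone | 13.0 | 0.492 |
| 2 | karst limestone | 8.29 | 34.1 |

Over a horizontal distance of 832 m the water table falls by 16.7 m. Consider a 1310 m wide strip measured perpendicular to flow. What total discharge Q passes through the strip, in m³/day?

Flow is parallel to layering, so each bed carries its own Darcy discharge and the transmissivities add.
Σ(K_i·b_i) = 0.492×13.0 + 34.1×8.29 = 289.1 m²/day.
Hydraulic gradient i = Δh / L = 16.7 / 832 = 0.02007.
Q = Σ(K_i·b_i) · W · i = 289.1 × 1310 × 0.02007 = 7601 m³/day.

7600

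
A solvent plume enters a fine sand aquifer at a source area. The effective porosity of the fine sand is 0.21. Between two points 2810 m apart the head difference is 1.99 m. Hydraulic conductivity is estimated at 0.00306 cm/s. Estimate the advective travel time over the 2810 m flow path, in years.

863

Convert K: 0.00306 cm/s × 864 = 2.644 m/day.
Hydraulic gradient i = Δh / L = 1.99 / 2810 = 0.0007082.
Darcy flux q = K · i = 2.644 × 0.0007082 = 0.001872 m/day.
Seepage velocity v = q / n_e = 0.001872 / 0.21 = 0.008916 m/day.
Travel time t = L / v = 2810 / 0.008916 = 3.152e+05 days = 862.9 years.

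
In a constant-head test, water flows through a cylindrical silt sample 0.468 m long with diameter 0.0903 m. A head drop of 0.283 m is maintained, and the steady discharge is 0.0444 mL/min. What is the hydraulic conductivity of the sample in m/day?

0.0165

Cross-sectional area A = π·(d/2)² = π × (0.0903/2)² = 0.006404 m².
Convert discharge: 0.0444 mL/min = 7.400e-10 m³/s.
Darcy's law rearranged: K = Q·L / (A·Δh) = 7.400e-10 × 0.468 / (0.006404 × 0.283) = 1.911e-07 m/s = 0.01651 m/day.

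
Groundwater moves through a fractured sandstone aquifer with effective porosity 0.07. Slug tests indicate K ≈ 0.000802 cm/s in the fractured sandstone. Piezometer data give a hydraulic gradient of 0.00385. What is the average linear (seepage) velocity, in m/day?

Convert K: 0.000802 cm/s × 864 = 0.6929 m/day.
Hydraulic gradient i = 0.00385.
Darcy flux q = K · i = 0.6929 × 0.003850 = 0.002668 m/day.
Seepage velocity v = q / n_e = 0.002668 / 0.07 = 0.03811 m/day.

0.0381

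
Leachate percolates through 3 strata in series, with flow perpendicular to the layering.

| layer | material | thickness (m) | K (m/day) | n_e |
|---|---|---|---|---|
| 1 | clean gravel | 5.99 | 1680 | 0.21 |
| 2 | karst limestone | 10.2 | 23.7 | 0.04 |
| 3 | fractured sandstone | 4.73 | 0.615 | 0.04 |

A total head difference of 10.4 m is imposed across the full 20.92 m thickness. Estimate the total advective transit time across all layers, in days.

1.45

With flow normal to the layers, continuity requires the same specific discharge q through every layer.
Σ(b_i/K_i) = 5.99/1680 + 10.2/23.7 + 4.73/0.615 = 8.125 d.
q = Δh / Σ(b_i/K_i) = 10.4 / 8.125 = 1.280 m/day.
In each layer the seepage velocity is v_i = q/n_i, so the layer transit time is t_i = b_i·n_i / q:
  layer 1 (clean gravel): t_1 = 5.99 × 0.21 / 1.280 = 0.9827 d
  layer 2 (karst limestone): t_2 = 10.2 × 0.04 / 1.280 = 0.3188 d
  layer 3 (fractured sandstone): t_3 = 4.73 × 0.04 / 1.280 = 0.1478 d
Total t = Σ t_i = 1.449 days.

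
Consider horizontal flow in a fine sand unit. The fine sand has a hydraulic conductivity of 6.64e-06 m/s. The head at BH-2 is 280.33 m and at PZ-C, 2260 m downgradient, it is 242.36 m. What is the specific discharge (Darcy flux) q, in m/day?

Convert K: 6.64e-06 m/s × 86400 = 0.5737 m/day.
Hydraulic gradient i = (280.33 − 242.36) / 2260 = 37.97 / 2260 = 0.01680.
Specific discharge q = K · i = 0.5737 × 0.01680 = 0.009639 m/day.

0.00964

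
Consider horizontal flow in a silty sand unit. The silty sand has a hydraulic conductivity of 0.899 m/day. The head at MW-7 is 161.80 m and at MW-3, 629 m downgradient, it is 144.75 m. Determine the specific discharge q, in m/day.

0.0244

Hydraulic gradient i = (161.80 − 144.75) / 629 = 17.05 / 629 = 0.02711.
Specific discharge q = K · i = 0.8990 × 0.02711 = 0.02437 m/day.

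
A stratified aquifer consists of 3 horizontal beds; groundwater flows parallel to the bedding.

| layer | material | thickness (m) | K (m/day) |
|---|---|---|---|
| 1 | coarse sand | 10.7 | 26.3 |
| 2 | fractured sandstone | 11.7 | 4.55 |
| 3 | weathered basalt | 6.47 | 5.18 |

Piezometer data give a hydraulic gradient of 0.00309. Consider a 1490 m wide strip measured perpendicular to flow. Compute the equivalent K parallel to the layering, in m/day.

Flow is parallel to layering, so each bed carries its own Darcy discharge and the transmissivities add.
Σ(K_i·b_i) = 26.3×10.7 + 4.55×11.7 + 5.18×6.47 = 368.2 m²/day.
Total thickness b = 28.87 m, so K_eq = Σ(K_i·b_i)/b = 12.75 m/day.

12.8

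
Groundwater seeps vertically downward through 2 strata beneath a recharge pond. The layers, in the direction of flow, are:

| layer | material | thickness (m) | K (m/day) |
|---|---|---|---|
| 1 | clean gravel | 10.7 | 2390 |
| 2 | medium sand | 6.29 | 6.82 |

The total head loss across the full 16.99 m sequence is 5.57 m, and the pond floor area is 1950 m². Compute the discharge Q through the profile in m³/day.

11700

Flow is perpendicular to layering, so the layers act in series and the equivalent K is the thickness-weighted harmonic mean.
Total thickness L = 10.7 + 6.29 = 16.99 m.
Σ(b_i/K_i) = 10.7/2390 + 6.29/6.82 = 0.9268 d.
K_eq = L / Σ(b_i/K_i) = 16.99 / 0.9268 = 18.33 m/day.
Q = K_eq · A · (Δh/L) = 18.33 × 1950 × (5.57/16.99) = 11720 m³/day.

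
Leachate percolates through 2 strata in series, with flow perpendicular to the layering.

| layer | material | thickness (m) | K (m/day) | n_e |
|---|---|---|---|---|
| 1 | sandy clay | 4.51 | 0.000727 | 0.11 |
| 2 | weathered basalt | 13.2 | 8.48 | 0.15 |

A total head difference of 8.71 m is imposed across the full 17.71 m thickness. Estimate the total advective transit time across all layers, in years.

4.83

With flow normal to the layers, continuity requires the same specific discharge q through every layer.
Σ(b_i/K_i) = 4.51/0.000727 + 13.2/8.48 = 6205 d.
q = Δh / Σ(b_i/K_i) = 8.71 / 6205 = 0.001404 m/day.
In each layer the seepage velocity is v_i = q/n_i, so the layer transit time is t_i = b_i·n_i / q:
  layer 1 (sandy clay): t_1 = 4.51 × 0.11 / 0.001404 = 353.4 d
  layer 2 (weathered basalt): t_2 = 13.2 × 0.15 / 0.001404 = 1411 d
Total t = Σ t_i = 1764 days = 4.830 years.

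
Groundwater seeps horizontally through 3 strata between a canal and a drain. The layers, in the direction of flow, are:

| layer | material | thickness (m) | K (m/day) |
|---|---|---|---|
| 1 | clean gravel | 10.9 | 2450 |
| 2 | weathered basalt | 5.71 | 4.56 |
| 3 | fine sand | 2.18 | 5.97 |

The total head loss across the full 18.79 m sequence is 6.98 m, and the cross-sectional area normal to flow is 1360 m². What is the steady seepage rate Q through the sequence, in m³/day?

Flow is perpendicular to layering, so the layers act in series and the equivalent K is the thickness-weighted harmonic mean.
Total thickness L = 10.9 + 5.71 + 2.18 = 18.79 m.
Σ(b_i/K_i) = 10.9/2450 + 5.71/4.56 + 2.18/5.97 = 1.622 d.
K_eq = L / Σ(b_i/K_i) = 18.79 / 1.622 = 11.59 m/day.
Q = K_eq · A · (Δh/L) = 11.59 × 1360 × (6.98/18.79) = 5853 m³/day.

5850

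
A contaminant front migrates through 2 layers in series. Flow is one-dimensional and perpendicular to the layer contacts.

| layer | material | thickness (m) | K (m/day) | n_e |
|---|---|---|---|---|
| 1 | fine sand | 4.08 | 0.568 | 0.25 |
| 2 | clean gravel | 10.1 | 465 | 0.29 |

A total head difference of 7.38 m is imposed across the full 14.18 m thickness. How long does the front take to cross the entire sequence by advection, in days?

With flow normal to the layers, continuity requires the same specific discharge q through every layer.
Σ(b_i/K_i) = 4.08/0.568 + 10.1/465 = 7.205 d.
q = Δh / Σ(b_i/K_i) = 7.38 / 7.205 = 1.024 m/day.
In each layer the seepage velocity is v_i = q/n_i, so the layer transit time is t_i = b_i·n_i / q:
  layer 1 (fine sand): t_1 = 4.08 × 0.25 / 1.024 = 0.9958 d
  layer 2 (clean gravel): t_2 = 10.1 × 0.29 / 1.024 = 2.859 d
Total t = Σ t_i = 3.855 days.

3.86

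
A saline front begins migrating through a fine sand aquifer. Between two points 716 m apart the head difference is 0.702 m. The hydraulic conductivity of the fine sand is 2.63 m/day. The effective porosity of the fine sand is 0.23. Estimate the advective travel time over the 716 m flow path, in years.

Hydraulic gradient i = Δh / L = 0.702 / 716 = 0.0009804.
Darcy flux q = K · i = 2.630 × 0.0009804 = 0.002579 m/day.
Seepage velocity v = q / n_e = 0.002579 / 0.23 = 0.01121 m/day.
Travel time t = L / v = 716 / 0.01121 = 63865 days = 174.9 years.

175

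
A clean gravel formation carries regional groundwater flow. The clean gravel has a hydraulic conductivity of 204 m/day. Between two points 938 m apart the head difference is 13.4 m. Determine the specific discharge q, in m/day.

2.91

Hydraulic gradient i = Δh / L = 13.4 / 938 = 0.01429.
Specific discharge q = K · i = 204.0 × 0.01429 = 2.914 m/day.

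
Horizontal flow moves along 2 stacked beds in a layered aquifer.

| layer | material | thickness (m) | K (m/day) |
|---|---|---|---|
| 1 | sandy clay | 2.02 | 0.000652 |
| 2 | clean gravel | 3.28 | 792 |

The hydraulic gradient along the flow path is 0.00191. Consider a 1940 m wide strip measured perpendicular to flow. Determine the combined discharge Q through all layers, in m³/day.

9630

Flow is parallel to layering, so each bed carries its own Darcy discharge and the transmissivities add.
Σ(K_i·b_i) = 0.000652×2.02 + 792×3.28 = 2598 m²/day.
Hydraulic gradient i = 0.00191.
Q = Σ(K_i·b_i) · W · i = 2598 × 1940 × 0.001910 = 9626 m³/day.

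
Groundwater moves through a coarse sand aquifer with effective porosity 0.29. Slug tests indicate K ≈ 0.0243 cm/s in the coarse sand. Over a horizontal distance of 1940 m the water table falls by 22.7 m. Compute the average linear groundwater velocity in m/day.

0.847

Convert K: 0.0243 cm/s × 864 = 21.00 m/day.
Hydraulic gradient i = Δh / L = 22.7 / 1940 = 0.01170.
Darcy flux q = K · i = 21.00 × 0.01170 = 0.2457 m/day.
Seepage velocity v = q / n_e = 0.2457 / 0.29 = 0.8471 m/day.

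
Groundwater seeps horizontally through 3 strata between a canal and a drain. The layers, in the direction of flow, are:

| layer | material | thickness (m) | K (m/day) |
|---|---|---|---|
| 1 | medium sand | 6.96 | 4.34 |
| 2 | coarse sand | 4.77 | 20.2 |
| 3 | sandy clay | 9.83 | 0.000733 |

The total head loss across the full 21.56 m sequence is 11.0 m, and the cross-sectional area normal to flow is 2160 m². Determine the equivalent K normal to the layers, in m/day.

Flow is perpendicular to layering, so the layers act in series and the equivalent K is the thickness-weighted harmonic mean.
Total thickness L = 6.96 + 4.77 + 9.83 = 21.56 m.
Σ(b_i/K_i) = 6.96/4.34 + 4.77/20.2 + 9.83/0.000733 = 13412 d.
K_eq = L / Σ(b_i/K_i) = 21.56 / 13412 = 0.001607 m/day.

0.00161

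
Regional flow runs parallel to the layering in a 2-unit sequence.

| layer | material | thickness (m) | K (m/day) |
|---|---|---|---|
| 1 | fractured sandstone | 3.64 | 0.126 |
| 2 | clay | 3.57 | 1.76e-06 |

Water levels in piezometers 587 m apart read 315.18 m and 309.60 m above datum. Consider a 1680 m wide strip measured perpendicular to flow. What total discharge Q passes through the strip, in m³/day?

7.32

Flow is parallel to layering, so each bed carries its own Darcy discharge and the transmissivities add.
Σ(K_i·b_i) = 0.126×3.64 + 1.76e-06×3.57 = 0.4586 m²/day.
Hydraulic gradient i = (315.18 − 309.60) / 587 = 5.58 / 587 = 0.009506.
Q = Σ(K_i·b_i) · W · i = 0.4586 × 1680 × 0.009506 = 7.325 m³/day.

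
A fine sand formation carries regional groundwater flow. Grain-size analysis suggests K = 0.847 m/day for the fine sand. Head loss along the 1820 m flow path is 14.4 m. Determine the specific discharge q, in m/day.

0.00670

Hydraulic gradient i = Δh / L = 14.4 / 1820 = 0.007912.
Specific discharge q = K · i = 0.8470 × 0.007912 = 0.006702 m/day.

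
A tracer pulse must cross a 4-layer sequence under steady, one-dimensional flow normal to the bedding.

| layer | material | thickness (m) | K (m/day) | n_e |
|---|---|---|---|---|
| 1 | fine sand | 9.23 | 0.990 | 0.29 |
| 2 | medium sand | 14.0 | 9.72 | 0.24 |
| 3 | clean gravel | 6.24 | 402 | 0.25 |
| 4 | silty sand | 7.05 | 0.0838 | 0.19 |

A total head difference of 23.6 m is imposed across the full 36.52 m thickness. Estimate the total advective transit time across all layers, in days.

35.9

With flow normal to the layers, continuity requires the same specific discharge q through every layer.
Σ(b_i/K_i) = 9.23/0.990 + 14.0/9.72 + 6.24/402 + 7.05/0.0838 = 94.91 d.
q = Δh / Σ(b_i/K_i) = 23.6 / 94.91 = 0.2487 m/day.
In each layer the seepage velocity is v_i = q/n_i, so the layer transit time is t_i = b_i·n_i / q:
  layer 1 (fine sand): t_1 = 9.23 × 0.29 / 0.2487 = 10.76 d
  layer 2 (medium sand): t_2 = 14.0 × 0.24 / 0.2487 = 13.51 d
  layer 3 (clean gravel): t_3 = 6.24 × 0.25 / 0.2487 = 6.274 d
  layer 4 (silty sand): t_4 = 7.05 × 0.19 / 0.2487 = 5.387 d
Total t = Σ t_i = 35.94 days.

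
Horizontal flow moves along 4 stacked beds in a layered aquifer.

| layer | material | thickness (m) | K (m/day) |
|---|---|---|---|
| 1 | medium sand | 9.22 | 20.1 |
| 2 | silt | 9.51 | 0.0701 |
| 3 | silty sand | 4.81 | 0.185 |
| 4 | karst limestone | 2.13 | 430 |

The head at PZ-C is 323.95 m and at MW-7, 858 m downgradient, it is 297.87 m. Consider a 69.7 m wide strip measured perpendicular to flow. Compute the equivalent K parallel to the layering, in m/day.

43.0

Flow is parallel to layering, so each bed carries its own Darcy discharge and the transmissivities add.
Σ(K_i·b_i) = 20.1×9.22 + 0.0701×9.51 + 0.185×4.81 + 430×2.13 = 1103 m²/day.
Total thickness b = 25.67 m, so K_eq = Σ(K_i·b_i)/b = 42.96 m/day.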